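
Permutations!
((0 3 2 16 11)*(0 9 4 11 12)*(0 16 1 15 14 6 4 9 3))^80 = (16)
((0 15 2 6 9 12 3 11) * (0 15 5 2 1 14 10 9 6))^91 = ((0 5 2)(1 14 10 9 12 3 11 15))^91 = (0 5 2)(1 9 11 14 12 15 10 3)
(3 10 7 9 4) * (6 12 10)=(3 6 12 10 7 9 4)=[0, 1, 2, 6, 3, 5, 12, 9, 8, 4, 7, 11, 10]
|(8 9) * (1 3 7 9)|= |(1 3 7 9 8)|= 5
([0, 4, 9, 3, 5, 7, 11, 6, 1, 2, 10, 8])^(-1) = (1 8 11 6 7 5 4)(2 9)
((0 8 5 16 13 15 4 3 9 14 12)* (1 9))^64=((0 8 5 16 13 15 4 3 1 9 14 12))^64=(0 13 1)(3 12 16)(4 14 5)(8 15 9)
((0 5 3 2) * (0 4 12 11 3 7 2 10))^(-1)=((0 5 7 2 4 12 11 3 10))^(-1)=(0 10 3 11 12 4 2 7 5)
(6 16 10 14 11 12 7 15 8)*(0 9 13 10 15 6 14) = (0 9 13 10)(6 16 15 8 14 11 12 7) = [9, 1, 2, 3, 4, 5, 16, 6, 14, 13, 0, 12, 7, 10, 11, 8, 15]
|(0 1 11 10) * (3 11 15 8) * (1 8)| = 10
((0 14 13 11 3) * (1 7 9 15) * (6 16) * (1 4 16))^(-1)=((0 14 13 11 3)(1 7 9 15 4 16 6))^(-1)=(0 3 11 13 14)(1 6 16 4 15 9 7)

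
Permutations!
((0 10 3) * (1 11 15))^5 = (0 3 10)(1 15 11)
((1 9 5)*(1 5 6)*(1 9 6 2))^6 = ((1 6 9 2))^6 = (1 9)(2 6)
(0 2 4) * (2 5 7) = (0 5 7 2 4) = [5, 1, 4, 3, 0, 7, 6, 2]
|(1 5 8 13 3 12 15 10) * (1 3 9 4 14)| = |(1 5 8 13 9 4 14)(3 12 15 10)| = 28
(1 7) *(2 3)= [0, 7, 3, 2, 4, 5, 6, 1]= (1 7)(2 3)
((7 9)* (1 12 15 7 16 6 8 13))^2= (1 15 9 6 13 12 7 16 8)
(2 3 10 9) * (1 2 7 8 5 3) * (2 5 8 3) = (1 5 2)(3 10 9 7) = [0, 5, 1, 10, 4, 2, 6, 3, 8, 7, 9]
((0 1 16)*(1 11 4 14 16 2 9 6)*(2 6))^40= ((0 11 4 14 16)(1 6)(2 9))^40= (16)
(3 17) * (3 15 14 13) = (3 17 15 14 13) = [0, 1, 2, 17, 4, 5, 6, 7, 8, 9, 10, 11, 12, 3, 13, 14, 16, 15]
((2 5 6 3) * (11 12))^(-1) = (2 3 6 5)(11 12)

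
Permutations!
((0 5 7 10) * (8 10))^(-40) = (10)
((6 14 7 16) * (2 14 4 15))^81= ((2 14 7 16 6 4 15))^81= (2 6 14 4 7 15 16)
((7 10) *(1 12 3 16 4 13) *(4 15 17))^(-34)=(1 4 15 3)(12 13 17 16)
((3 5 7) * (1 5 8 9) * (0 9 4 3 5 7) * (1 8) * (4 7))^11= (0 9 8 7 5)(1 3 4)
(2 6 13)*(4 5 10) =(2 6 13)(4 5 10) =[0, 1, 6, 3, 5, 10, 13, 7, 8, 9, 4, 11, 12, 2]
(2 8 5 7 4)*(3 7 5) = (2 8 3 7 4) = [0, 1, 8, 7, 2, 5, 6, 4, 3]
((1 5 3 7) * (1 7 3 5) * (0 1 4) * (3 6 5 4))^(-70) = ((7)(0 1 3 6 5 4))^(-70) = (7)(0 3 5)(1 6 4)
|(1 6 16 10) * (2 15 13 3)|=4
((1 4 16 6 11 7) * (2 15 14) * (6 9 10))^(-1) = ((1 4 16 9 10 6 11 7)(2 15 14))^(-1) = (1 7 11 6 10 9 16 4)(2 14 15)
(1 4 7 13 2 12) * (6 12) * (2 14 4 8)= (1 8 2 6 12)(4 7 13 14)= [0, 8, 6, 3, 7, 5, 12, 13, 2, 9, 10, 11, 1, 14, 4]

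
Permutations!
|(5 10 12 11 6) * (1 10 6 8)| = 10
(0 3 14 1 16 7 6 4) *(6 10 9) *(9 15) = (0 3 14 1 16 7 10 15 9 6 4) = [3, 16, 2, 14, 0, 5, 4, 10, 8, 6, 15, 11, 12, 13, 1, 9, 7]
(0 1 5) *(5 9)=[1, 9, 2, 3, 4, 0, 6, 7, 8, 5]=(0 1 9 5)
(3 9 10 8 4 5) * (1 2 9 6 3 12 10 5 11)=(1 2 9 5 12 10 8 4 11)(3 6)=[0, 2, 9, 6, 11, 12, 3, 7, 4, 5, 8, 1, 10]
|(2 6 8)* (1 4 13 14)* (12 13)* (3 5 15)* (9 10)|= 30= |(1 4 12 13 14)(2 6 8)(3 5 15)(9 10)|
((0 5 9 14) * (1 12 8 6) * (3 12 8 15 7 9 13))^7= ((0 5 13 3 12 15 7 9 14)(1 8 6))^7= (0 9 15 3 5 14 7 12 13)(1 8 6)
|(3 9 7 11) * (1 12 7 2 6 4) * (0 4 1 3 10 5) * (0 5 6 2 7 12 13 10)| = 12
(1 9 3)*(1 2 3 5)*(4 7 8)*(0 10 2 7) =[10, 9, 3, 7, 0, 1, 6, 8, 4, 5, 2] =(0 10 2 3 7 8 4)(1 9 5)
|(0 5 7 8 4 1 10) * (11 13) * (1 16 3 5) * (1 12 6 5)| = 22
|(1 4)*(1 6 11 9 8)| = |(1 4 6 11 9 8)| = 6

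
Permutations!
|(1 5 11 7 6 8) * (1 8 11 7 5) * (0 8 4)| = 12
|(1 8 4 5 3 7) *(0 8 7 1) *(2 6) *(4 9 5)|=14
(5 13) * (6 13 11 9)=(5 11 9 6 13)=[0, 1, 2, 3, 4, 11, 13, 7, 8, 6, 10, 9, 12, 5]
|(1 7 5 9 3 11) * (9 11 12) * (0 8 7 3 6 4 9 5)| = 15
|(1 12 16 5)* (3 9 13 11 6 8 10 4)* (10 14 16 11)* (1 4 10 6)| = 9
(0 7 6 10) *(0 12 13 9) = (0 7 6 10 12 13 9) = [7, 1, 2, 3, 4, 5, 10, 6, 8, 0, 12, 11, 13, 9]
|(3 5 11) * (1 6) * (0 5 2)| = 10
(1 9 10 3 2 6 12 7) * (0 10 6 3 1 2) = (0 10 1 9 6 12 7 2 3) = [10, 9, 3, 0, 4, 5, 12, 2, 8, 6, 1, 11, 7]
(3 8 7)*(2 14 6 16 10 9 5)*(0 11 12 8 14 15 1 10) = (0 11 12 8 7 3 14 6 16)(1 10 9 5 2 15) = [11, 10, 15, 14, 4, 2, 16, 3, 7, 5, 9, 12, 8, 13, 6, 1, 0]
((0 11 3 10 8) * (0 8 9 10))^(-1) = (0 3 11)(9 10)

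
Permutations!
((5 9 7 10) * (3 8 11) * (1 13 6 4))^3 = (1 4 6 13)(5 10 7 9)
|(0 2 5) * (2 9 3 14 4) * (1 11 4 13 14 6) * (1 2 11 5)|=|(0 9 3 6 2 1 5)(4 11)(13 14)|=14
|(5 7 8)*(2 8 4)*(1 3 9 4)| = 8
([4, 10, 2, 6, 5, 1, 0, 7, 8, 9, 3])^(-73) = [10, 0, 2, 5, 3, 6, 1, 7, 8, 9, 4]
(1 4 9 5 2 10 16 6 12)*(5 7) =[0, 4, 10, 3, 9, 2, 12, 5, 8, 7, 16, 11, 1, 13, 14, 15, 6] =(1 4 9 7 5 2 10 16 6 12)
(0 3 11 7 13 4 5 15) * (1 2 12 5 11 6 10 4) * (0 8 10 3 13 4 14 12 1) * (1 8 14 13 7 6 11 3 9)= (0 7 4 3 11 6 9 1 2 8 10 13)(5 15 14 12)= [7, 2, 8, 11, 3, 15, 9, 4, 10, 1, 13, 6, 5, 0, 12, 14]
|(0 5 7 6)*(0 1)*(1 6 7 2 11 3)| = 6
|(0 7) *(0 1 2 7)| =3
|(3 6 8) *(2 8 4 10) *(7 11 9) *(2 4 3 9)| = 10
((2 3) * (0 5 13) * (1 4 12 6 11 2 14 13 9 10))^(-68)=((0 5 9 10 1 4 12 6 11 2 3 14 13))^(-68)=(0 3 6 1 5 14 11 4 9 13 2 12 10)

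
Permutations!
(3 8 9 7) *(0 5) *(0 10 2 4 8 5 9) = (0 9 7 3 5 10 2 4 8) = [9, 1, 4, 5, 8, 10, 6, 3, 0, 7, 2]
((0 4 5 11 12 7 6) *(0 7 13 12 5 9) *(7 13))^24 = ((0 4 9)(5 11)(6 13 12 7))^24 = (13)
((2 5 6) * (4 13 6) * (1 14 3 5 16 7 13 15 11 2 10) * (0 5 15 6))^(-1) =((0 5 4 6 10 1 14 3 15 11 2 16 7 13))^(-1) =(0 13 7 16 2 11 15 3 14 1 10 6 4 5)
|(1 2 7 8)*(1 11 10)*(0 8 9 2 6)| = |(0 8 11 10 1 6)(2 7 9)| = 6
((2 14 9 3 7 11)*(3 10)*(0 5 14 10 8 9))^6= (14)(2 10 3 7 11)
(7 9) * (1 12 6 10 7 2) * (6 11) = (1 12 11 6 10 7 9 2) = [0, 12, 1, 3, 4, 5, 10, 9, 8, 2, 7, 6, 11]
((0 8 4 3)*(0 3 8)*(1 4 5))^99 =(1 5 8 4)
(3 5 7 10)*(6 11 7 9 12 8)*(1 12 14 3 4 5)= (1 12 8 6 11 7 10 4 5 9 14 3)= [0, 12, 2, 1, 5, 9, 11, 10, 6, 14, 4, 7, 8, 13, 3]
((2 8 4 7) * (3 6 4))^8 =(2 3 4)(6 7 8)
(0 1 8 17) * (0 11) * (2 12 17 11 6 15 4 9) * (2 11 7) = (0 1 8 7 2 12 17 6 15 4 9 11) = [1, 8, 12, 3, 9, 5, 15, 2, 7, 11, 10, 0, 17, 13, 14, 4, 16, 6]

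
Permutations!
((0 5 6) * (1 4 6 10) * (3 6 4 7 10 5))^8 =(0 6 3)(1 10 7)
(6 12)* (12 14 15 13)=(6 14 15 13 12)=[0, 1, 2, 3, 4, 5, 14, 7, 8, 9, 10, 11, 6, 12, 15, 13]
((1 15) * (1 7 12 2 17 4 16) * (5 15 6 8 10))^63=((1 6 8 10 5 15 7 12 2 17 4 16))^63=(1 10 7 17)(2 16 8 15)(4 6 5 12)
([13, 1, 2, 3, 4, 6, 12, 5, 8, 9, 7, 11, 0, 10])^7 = [0, 1, 2, 3, 4, 5, 6, 7, 8, 9, 10, 11, 12, 13]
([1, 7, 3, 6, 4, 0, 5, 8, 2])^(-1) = [5, 0, 8, 2, 4, 6, 3, 1, 7]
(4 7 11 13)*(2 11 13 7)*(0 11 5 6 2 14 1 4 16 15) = (0 11 7 13 16 15)(1 4 14)(2 5 6) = [11, 4, 5, 3, 14, 6, 2, 13, 8, 9, 10, 7, 12, 16, 1, 0, 15]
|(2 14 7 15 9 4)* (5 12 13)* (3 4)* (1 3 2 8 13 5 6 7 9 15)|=42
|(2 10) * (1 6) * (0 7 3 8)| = |(0 7 3 8)(1 6)(2 10)| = 4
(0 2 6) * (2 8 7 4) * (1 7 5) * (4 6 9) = (0 8 5 1 7 6)(2 9 4) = [8, 7, 9, 3, 2, 1, 0, 6, 5, 4]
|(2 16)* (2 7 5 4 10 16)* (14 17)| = 10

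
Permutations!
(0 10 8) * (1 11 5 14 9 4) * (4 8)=(0 10 4 1 11 5 14 9 8)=[10, 11, 2, 3, 1, 14, 6, 7, 0, 8, 4, 5, 12, 13, 9]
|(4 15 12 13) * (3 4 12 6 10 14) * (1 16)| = 6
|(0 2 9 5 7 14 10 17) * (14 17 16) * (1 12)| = |(0 2 9 5 7 17)(1 12)(10 16 14)| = 6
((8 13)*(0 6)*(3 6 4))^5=(0 4 3 6)(8 13)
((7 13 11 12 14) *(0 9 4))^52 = (0 9 4)(7 11 14 13 12)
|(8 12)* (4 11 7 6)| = 4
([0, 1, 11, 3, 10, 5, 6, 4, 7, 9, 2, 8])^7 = [0, 1, 11, 3, 10, 5, 6, 4, 7, 9, 2, 8]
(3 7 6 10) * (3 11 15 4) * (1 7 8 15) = (1 7 6 10 11)(3 8 15 4) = [0, 7, 2, 8, 3, 5, 10, 6, 15, 9, 11, 1, 12, 13, 14, 4]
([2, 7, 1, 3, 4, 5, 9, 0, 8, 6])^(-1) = (0 7 1 2)(6 9)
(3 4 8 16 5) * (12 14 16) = [0, 1, 2, 4, 8, 3, 6, 7, 12, 9, 10, 11, 14, 13, 16, 15, 5] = (3 4 8 12 14 16 5)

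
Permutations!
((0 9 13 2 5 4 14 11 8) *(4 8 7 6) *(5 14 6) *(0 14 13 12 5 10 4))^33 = ((0 9 12 5 8 14 11 7 10 4 6)(2 13))^33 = (14)(2 13)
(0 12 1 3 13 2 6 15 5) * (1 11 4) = (0 12 11 4 1 3 13 2 6 15 5) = [12, 3, 6, 13, 1, 0, 15, 7, 8, 9, 10, 4, 11, 2, 14, 5]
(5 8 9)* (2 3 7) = (2 3 7)(5 8 9) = [0, 1, 3, 7, 4, 8, 6, 2, 9, 5]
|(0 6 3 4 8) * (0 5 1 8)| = |(0 6 3 4)(1 8 5)| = 12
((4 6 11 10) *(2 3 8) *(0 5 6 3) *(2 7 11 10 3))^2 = (0 6 4)(2 5 10)(3 7)(8 11)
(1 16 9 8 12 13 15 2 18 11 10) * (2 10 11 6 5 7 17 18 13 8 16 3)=(1 3 2 13 15 10)(5 7 17 18 6)(8 12)(9 16)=[0, 3, 13, 2, 4, 7, 5, 17, 12, 16, 1, 11, 8, 15, 14, 10, 9, 18, 6]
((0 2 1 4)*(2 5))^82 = ((0 5 2 1 4))^82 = (0 2 4 5 1)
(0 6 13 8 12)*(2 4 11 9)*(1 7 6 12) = (0 12)(1 7 6 13 8)(2 4 11 9) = [12, 7, 4, 3, 11, 5, 13, 6, 1, 2, 10, 9, 0, 8]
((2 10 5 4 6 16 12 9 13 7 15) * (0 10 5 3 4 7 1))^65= (0 16)(1 6)(2 5 7 15)(3 9)(4 13)(10 12)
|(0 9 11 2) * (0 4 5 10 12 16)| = |(0 9 11 2 4 5 10 12 16)| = 9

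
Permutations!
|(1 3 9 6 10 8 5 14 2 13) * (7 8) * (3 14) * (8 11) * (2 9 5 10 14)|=|(1 2 13)(3 5)(6 14 9)(7 11 8 10)|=12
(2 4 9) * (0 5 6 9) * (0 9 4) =(0 5 6 4 9 2) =[5, 1, 0, 3, 9, 6, 4, 7, 8, 2]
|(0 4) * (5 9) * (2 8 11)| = |(0 4)(2 8 11)(5 9)| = 6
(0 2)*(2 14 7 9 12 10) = [14, 1, 0, 3, 4, 5, 6, 9, 8, 12, 2, 11, 10, 13, 7] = (0 14 7 9 12 10 2)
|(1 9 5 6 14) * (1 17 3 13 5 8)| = 6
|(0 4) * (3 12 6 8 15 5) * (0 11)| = 6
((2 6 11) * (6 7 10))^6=((2 7 10 6 11))^6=(2 7 10 6 11)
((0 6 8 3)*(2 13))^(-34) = ((0 6 8 3)(2 13))^(-34) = (13)(0 8)(3 6)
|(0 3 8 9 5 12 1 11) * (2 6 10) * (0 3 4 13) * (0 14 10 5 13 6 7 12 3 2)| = |(0 4 6 5 3 8 9 13 14 10)(1 11 2 7 12)| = 10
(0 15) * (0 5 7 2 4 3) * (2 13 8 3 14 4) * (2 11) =(0 15 5 7 13 8 3)(2 11)(4 14) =[15, 1, 11, 0, 14, 7, 6, 13, 3, 9, 10, 2, 12, 8, 4, 5]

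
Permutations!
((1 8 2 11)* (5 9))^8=((1 8 2 11)(5 9))^8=(11)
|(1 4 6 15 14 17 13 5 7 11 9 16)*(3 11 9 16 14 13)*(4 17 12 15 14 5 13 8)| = 30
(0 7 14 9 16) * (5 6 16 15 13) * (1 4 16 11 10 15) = (0 7 14 9 1 4 16)(5 6 11 10 15 13) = [7, 4, 2, 3, 16, 6, 11, 14, 8, 1, 15, 10, 12, 5, 9, 13, 0]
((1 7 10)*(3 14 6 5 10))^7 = ((1 7 3 14 6 5 10))^7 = (14)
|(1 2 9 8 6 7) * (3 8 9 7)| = |(9)(1 2 7)(3 8 6)| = 3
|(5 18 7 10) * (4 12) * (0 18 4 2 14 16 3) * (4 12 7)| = |(0 18 4 7 10 5 12 2 14 16 3)| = 11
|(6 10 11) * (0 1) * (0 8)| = |(0 1 8)(6 10 11)| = 3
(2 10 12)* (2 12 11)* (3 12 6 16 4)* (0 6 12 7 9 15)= [6, 1, 10, 7, 3, 5, 16, 9, 8, 15, 11, 2, 12, 13, 14, 0, 4]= (0 6 16 4 3 7 9 15)(2 10 11)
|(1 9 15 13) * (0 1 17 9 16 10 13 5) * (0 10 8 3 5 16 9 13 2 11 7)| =|(0 1 9 15 16 8 3 5 10 2 11 7)(13 17)| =12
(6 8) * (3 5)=(3 5)(6 8)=[0, 1, 2, 5, 4, 3, 8, 7, 6]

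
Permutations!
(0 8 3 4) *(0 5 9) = (0 8 3 4 5 9) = [8, 1, 2, 4, 5, 9, 6, 7, 3, 0]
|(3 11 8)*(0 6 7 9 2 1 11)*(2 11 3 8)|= 8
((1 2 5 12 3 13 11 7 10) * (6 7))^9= ((1 2 5 12 3 13 11 6 7 10))^9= (1 10 7 6 11 13 3 12 5 2)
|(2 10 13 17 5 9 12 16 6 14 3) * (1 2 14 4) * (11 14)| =33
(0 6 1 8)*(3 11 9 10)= (0 6 1 8)(3 11 9 10)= [6, 8, 2, 11, 4, 5, 1, 7, 0, 10, 3, 9]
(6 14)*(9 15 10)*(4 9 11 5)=(4 9 15 10 11 5)(6 14)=[0, 1, 2, 3, 9, 4, 14, 7, 8, 15, 11, 5, 12, 13, 6, 10]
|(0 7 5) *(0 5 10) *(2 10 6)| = |(0 7 6 2 10)| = 5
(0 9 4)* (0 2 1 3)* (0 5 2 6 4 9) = [0, 3, 1, 5, 6, 2, 4, 7, 8, 9] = (9)(1 3 5 2)(4 6)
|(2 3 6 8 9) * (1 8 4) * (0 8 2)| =15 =|(0 8 9)(1 2 3 6 4)|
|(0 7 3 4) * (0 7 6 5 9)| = 12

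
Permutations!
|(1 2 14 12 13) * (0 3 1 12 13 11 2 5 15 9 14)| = 11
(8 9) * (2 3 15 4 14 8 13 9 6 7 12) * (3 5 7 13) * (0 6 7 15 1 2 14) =(0 6 13 9 3 1 2 5 15 4)(7 12 14 8) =[6, 2, 5, 1, 0, 15, 13, 12, 7, 3, 10, 11, 14, 9, 8, 4]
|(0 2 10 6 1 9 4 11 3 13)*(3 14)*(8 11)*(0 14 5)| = 30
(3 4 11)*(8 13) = [0, 1, 2, 4, 11, 5, 6, 7, 13, 9, 10, 3, 12, 8] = (3 4 11)(8 13)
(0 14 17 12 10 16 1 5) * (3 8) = (0 14 17 12 10 16 1 5)(3 8) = [14, 5, 2, 8, 4, 0, 6, 7, 3, 9, 16, 11, 10, 13, 17, 15, 1, 12]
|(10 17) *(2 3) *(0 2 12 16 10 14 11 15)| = 10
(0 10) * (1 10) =(0 1 10) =[1, 10, 2, 3, 4, 5, 6, 7, 8, 9, 0]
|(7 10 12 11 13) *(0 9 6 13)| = 8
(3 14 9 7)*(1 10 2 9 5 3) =(1 10 2 9 7)(3 14 5) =[0, 10, 9, 14, 4, 3, 6, 1, 8, 7, 2, 11, 12, 13, 5]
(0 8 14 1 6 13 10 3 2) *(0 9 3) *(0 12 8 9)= (0 9 3 2)(1 6 13 10 12 8 14)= [9, 6, 0, 2, 4, 5, 13, 7, 14, 3, 12, 11, 8, 10, 1]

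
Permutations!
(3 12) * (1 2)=(1 2)(3 12)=[0, 2, 1, 12, 4, 5, 6, 7, 8, 9, 10, 11, 3]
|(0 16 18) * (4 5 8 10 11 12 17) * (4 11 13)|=|(0 16 18)(4 5 8 10 13)(11 12 17)|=15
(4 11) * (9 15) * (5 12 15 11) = [0, 1, 2, 3, 5, 12, 6, 7, 8, 11, 10, 4, 15, 13, 14, 9] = (4 5 12 15 9 11)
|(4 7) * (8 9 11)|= 6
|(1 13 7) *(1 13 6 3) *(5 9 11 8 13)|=6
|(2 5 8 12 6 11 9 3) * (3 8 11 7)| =9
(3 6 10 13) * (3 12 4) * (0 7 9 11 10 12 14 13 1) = (0 7 9 11 10 1)(3 6 12 4)(13 14) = [7, 0, 2, 6, 3, 5, 12, 9, 8, 11, 1, 10, 4, 14, 13]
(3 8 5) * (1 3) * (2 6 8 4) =(1 3 4 2 6 8 5) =[0, 3, 6, 4, 2, 1, 8, 7, 5]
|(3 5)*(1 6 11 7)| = 4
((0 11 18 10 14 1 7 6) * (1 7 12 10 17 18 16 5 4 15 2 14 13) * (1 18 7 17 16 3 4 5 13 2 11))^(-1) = (0 6 7 17 14 2 10 12 1)(3 11 15 4)(13 16 18)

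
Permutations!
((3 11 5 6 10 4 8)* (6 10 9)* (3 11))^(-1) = ((4 8 11 5 10)(6 9))^(-1) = (4 10 5 11 8)(6 9)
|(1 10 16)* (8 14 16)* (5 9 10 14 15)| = 15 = |(1 14 16)(5 9 10 8 15)|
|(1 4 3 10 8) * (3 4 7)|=5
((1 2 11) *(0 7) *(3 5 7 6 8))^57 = ((0 6 8 3 5 7)(1 2 11))^57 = (11)(0 3)(5 6)(7 8)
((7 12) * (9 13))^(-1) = (7 12)(9 13)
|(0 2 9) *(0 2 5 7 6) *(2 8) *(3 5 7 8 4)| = 6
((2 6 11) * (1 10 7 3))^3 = ((1 10 7 3)(2 6 11))^3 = (11)(1 3 7 10)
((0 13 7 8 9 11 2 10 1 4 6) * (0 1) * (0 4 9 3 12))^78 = (13)(1 9 11 2 10 4 6)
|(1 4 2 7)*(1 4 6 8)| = 3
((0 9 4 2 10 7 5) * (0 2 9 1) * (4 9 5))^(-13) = ((0 1)(2 10 7 4 5))^(-13) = (0 1)(2 7 5 10 4)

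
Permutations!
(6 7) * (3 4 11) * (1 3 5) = [0, 3, 2, 4, 11, 1, 7, 6, 8, 9, 10, 5] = (1 3 4 11 5)(6 7)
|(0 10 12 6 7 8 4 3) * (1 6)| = |(0 10 12 1 6 7 8 4 3)| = 9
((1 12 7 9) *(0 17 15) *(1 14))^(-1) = (0 15 17)(1 14 9 7 12)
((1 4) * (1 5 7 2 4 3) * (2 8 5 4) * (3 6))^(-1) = (1 3 6)(5 8 7)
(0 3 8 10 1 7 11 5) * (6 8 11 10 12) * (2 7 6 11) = (0 3 2 7 10 1 6 8 12 11 5) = [3, 6, 7, 2, 4, 0, 8, 10, 12, 9, 1, 5, 11]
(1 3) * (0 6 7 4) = [6, 3, 2, 1, 0, 5, 7, 4] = (0 6 7 4)(1 3)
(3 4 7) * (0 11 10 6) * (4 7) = (0 11 10 6)(3 7) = [11, 1, 2, 7, 4, 5, 0, 3, 8, 9, 6, 10]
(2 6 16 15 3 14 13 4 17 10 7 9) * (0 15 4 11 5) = [15, 1, 6, 14, 17, 0, 16, 9, 8, 2, 7, 5, 12, 11, 13, 3, 4, 10] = (0 15 3 14 13 11 5)(2 6 16 4 17 10 7 9)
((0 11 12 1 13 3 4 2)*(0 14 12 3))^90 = (14)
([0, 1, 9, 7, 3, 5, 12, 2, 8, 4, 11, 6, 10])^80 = [0, 1, 2, 3, 4, 5, 6, 7, 8, 9, 10, 11, 12]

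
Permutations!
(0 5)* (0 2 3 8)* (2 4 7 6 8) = (0 5 4 7 6 8)(2 3) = [5, 1, 3, 2, 7, 4, 8, 6, 0]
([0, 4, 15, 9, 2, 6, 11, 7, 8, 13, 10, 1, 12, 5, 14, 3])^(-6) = (1 3 6 2 13)(4 9 11 15 5)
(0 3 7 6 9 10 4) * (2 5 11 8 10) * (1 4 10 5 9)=(0 3 7 6 1 4)(2 9)(5 11 8)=[3, 4, 9, 7, 0, 11, 1, 6, 5, 2, 10, 8]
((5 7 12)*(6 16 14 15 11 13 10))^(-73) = ((5 7 12)(6 16 14 15 11 13 10))^(-73) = (5 12 7)(6 11 16 13 14 10 15)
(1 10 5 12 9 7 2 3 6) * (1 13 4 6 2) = (1 10 5 12 9 7)(2 3)(4 6 13) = [0, 10, 3, 2, 6, 12, 13, 1, 8, 7, 5, 11, 9, 4]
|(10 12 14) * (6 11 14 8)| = 6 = |(6 11 14 10 12 8)|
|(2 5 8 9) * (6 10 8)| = 6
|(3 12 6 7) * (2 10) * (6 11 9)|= 6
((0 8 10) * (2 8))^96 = (10)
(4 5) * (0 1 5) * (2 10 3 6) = (0 1 5 4)(2 10 3 6) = [1, 5, 10, 6, 0, 4, 2, 7, 8, 9, 3]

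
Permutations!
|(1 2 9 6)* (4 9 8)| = |(1 2 8 4 9 6)| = 6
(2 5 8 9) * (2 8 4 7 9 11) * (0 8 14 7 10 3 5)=(0 8 11 2)(3 5 4 10)(7 9 14)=[8, 1, 0, 5, 10, 4, 6, 9, 11, 14, 3, 2, 12, 13, 7]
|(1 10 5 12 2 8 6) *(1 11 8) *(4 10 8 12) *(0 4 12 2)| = 5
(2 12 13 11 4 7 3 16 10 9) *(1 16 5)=(1 16 10 9 2 12 13 11 4 7 3 5)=[0, 16, 12, 5, 7, 1, 6, 3, 8, 2, 9, 4, 13, 11, 14, 15, 10]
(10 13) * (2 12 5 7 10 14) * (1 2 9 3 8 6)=(1 2 12 5 7 10 13 14 9 3 8 6)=[0, 2, 12, 8, 4, 7, 1, 10, 6, 3, 13, 11, 5, 14, 9]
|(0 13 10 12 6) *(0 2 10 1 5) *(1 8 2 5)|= 8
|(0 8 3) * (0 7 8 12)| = 6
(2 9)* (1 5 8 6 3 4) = (1 5 8 6 3 4)(2 9) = [0, 5, 9, 4, 1, 8, 3, 7, 6, 2]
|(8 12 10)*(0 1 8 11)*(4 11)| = |(0 1 8 12 10 4 11)| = 7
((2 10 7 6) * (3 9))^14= ((2 10 7 6)(3 9))^14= (2 7)(6 10)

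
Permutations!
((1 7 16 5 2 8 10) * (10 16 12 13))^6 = ((1 7 12 13 10)(2 8 16 5))^6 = (1 7 12 13 10)(2 16)(5 8)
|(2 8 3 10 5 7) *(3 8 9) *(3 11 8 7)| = |(2 9 11 8 7)(3 10 5)| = 15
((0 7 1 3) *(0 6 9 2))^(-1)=(0 2 9 6 3 1 7)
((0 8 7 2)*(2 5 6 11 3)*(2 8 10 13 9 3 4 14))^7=(0 5 10 6 13 11 9 4 3 14 8 2 7)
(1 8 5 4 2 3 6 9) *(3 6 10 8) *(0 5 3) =(0 5 4 2 6 9 1)(3 10 8) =[5, 0, 6, 10, 2, 4, 9, 7, 3, 1, 8]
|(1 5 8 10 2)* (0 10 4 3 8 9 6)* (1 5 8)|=12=|(0 10 2 5 9 6)(1 8 4 3)|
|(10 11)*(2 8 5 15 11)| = 6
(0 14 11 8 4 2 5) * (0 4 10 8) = (0 14 11)(2 5 4)(8 10) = [14, 1, 5, 3, 2, 4, 6, 7, 10, 9, 8, 0, 12, 13, 11]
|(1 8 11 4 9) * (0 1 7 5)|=8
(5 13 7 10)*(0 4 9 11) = (0 4 9 11)(5 13 7 10) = [4, 1, 2, 3, 9, 13, 6, 10, 8, 11, 5, 0, 12, 7]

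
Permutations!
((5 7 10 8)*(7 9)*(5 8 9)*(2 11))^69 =((2 11)(7 10 9))^69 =(2 11)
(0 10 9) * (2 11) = (0 10 9)(2 11) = [10, 1, 11, 3, 4, 5, 6, 7, 8, 0, 9, 2]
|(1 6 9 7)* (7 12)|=|(1 6 9 12 7)|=5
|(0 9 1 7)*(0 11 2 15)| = |(0 9 1 7 11 2 15)| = 7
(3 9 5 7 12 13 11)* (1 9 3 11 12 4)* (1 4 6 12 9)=(5 7 6 12 13 9)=[0, 1, 2, 3, 4, 7, 12, 6, 8, 5, 10, 11, 13, 9]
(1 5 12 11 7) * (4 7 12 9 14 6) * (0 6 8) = (0 6 4 7 1 5 9 14 8)(11 12) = [6, 5, 2, 3, 7, 9, 4, 1, 0, 14, 10, 12, 11, 13, 8]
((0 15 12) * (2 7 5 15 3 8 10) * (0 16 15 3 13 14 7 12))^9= (0 12 8 7)(2 3 14 15)(5 13 16 10)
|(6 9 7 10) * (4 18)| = 4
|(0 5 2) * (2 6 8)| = 5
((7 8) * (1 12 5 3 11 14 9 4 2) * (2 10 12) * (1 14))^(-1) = (1 11 3 5 12 10 4 9 14 2)(7 8)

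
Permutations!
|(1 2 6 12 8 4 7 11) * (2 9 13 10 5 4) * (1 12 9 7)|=12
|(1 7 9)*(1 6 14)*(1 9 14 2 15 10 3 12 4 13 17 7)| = 12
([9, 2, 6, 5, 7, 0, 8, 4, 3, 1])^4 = (0 6)(1 3)(2 5)(8 9)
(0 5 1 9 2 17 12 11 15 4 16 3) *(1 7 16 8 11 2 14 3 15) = (0 5 7 16 15 4 8 11 1 9 14 3)(2 17 12) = [5, 9, 17, 0, 8, 7, 6, 16, 11, 14, 10, 1, 2, 13, 3, 4, 15, 12]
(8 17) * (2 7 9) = (2 7 9)(8 17) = [0, 1, 7, 3, 4, 5, 6, 9, 17, 2, 10, 11, 12, 13, 14, 15, 16, 8]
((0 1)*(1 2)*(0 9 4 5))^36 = ((0 2 1 9 4 5))^36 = (9)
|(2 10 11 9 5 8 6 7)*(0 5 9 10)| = 6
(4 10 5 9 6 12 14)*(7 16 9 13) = (4 10 5 13 7 16 9 6 12 14) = [0, 1, 2, 3, 10, 13, 12, 16, 8, 6, 5, 11, 14, 7, 4, 15, 9]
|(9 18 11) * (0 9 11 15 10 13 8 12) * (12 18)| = 15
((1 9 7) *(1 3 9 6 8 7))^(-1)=(1 9 3 7 8 6)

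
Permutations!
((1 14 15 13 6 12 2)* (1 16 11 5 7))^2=(1 15 6 2 11 7 14 13 12 16 5)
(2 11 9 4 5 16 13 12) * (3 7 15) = [0, 1, 11, 7, 5, 16, 6, 15, 8, 4, 10, 9, 2, 12, 14, 3, 13] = (2 11 9 4 5 16 13 12)(3 7 15)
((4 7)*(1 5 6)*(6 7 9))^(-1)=((1 5 7 4 9 6))^(-1)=(1 6 9 4 7 5)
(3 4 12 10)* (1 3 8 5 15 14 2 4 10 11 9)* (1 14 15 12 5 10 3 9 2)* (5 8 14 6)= (15)(1 9 6 5 12 11 2 4 8 10 14)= [0, 9, 4, 3, 8, 12, 5, 7, 10, 6, 14, 2, 11, 13, 1, 15]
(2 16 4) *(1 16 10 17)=(1 16 4 2 10 17)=[0, 16, 10, 3, 2, 5, 6, 7, 8, 9, 17, 11, 12, 13, 14, 15, 4, 1]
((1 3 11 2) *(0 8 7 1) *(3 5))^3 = ((0 8 7 1 5 3 11 2))^3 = (0 1 11 8 5 2 7 3)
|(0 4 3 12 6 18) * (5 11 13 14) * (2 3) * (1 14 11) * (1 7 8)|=70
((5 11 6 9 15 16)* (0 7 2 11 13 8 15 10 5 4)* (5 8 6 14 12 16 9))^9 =((0 7 2 11 14 12 16 4)(5 13 6)(8 15 9 10))^9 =(0 7 2 11 14 12 16 4)(8 15 9 10)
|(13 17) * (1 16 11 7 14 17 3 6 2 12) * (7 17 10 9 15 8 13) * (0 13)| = |(0 13 3 6 2 12 1 16 11 17 7 14 10 9 15 8)| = 16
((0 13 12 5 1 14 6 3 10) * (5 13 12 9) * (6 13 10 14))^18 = ((0 12 10)(1 6 3 14 13 9 5))^18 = (1 13 6 9 3 5 14)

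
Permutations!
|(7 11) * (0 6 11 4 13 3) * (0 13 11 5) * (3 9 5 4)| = 9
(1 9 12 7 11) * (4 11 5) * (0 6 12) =(0 6 12 7 5 4 11 1 9) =[6, 9, 2, 3, 11, 4, 12, 5, 8, 0, 10, 1, 7]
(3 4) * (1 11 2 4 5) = (1 11 2 4 3 5) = [0, 11, 4, 5, 3, 1, 6, 7, 8, 9, 10, 2]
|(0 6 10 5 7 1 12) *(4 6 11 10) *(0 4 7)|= 20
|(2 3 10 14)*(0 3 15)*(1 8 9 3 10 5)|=|(0 10 14 2 15)(1 8 9 3 5)|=5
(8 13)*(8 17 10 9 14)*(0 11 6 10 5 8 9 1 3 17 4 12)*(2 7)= (0 11 6 10 1 3 17 5 8 13 4 12)(2 7)(9 14)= [11, 3, 7, 17, 12, 8, 10, 2, 13, 14, 1, 6, 0, 4, 9, 15, 16, 5]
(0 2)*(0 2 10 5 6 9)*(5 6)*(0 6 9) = (0 10 9 6) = [10, 1, 2, 3, 4, 5, 0, 7, 8, 6, 9]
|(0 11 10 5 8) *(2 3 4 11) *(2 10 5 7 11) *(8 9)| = |(0 10 7 11 5 9 8)(2 3 4)| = 21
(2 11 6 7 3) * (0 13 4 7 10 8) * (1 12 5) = (0 13 4 7 3 2 11 6 10 8)(1 12 5) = [13, 12, 11, 2, 7, 1, 10, 3, 0, 9, 8, 6, 5, 4]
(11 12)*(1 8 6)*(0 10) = (0 10)(1 8 6)(11 12) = [10, 8, 2, 3, 4, 5, 1, 7, 6, 9, 0, 12, 11]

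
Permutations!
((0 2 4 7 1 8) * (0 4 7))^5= ((0 2 7 1 8 4))^5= (0 4 8 1 7 2)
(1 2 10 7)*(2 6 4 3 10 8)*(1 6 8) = [0, 8, 1, 10, 3, 5, 4, 6, 2, 9, 7] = (1 8 2)(3 10 7 6 4)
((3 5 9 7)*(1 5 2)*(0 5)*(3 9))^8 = ((0 5 3 2 1)(7 9))^8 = (9)(0 2 5 1 3)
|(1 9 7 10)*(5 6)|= |(1 9 7 10)(5 6)|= 4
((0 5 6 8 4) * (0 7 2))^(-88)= (0 8 2 6 7 5 4)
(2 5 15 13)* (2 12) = [0, 1, 5, 3, 4, 15, 6, 7, 8, 9, 10, 11, 2, 12, 14, 13] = (2 5 15 13 12)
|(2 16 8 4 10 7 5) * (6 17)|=14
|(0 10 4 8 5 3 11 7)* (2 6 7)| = 10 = |(0 10 4 8 5 3 11 2 6 7)|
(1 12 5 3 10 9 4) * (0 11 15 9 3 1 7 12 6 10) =(0 11 15 9 4 7 12 5 1 6 10 3) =[11, 6, 2, 0, 7, 1, 10, 12, 8, 4, 3, 15, 5, 13, 14, 9]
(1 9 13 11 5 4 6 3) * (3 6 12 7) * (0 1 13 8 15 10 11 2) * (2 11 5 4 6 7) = (0 1 9 8 15 10 5 6 7 3 13 11 4 12 2) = [1, 9, 0, 13, 12, 6, 7, 3, 15, 8, 5, 4, 2, 11, 14, 10]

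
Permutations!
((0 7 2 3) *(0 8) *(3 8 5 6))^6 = ((0 7 2 8)(3 5 6))^6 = (0 2)(7 8)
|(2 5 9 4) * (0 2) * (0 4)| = |(0 2 5 9)| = 4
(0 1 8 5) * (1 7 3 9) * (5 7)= [5, 8, 2, 9, 4, 0, 6, 3, 7, 1]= (0 5)(1 8 7 3 9)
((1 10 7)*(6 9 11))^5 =((1 10 7)(6 9 11))^5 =(1 7 10)(6 11 9)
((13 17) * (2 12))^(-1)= (2 12)(13 17)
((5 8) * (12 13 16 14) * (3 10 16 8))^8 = (16)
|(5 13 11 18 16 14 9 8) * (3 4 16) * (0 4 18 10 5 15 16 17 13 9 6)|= 26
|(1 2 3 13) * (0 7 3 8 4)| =|(0 7 3 13 1 2 8 4)| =8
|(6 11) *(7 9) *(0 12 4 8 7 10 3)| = |(0 12 4 8 7 9 10 3)(6 11)| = 8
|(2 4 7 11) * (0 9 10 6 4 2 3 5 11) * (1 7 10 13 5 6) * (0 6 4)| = 11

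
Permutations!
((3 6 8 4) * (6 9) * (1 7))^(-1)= (1 7)(3 4 8 6 9)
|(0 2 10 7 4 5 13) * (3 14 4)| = 9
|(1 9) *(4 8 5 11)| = 4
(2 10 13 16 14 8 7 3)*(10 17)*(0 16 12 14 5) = (0 16 5)(2 17 10 13 12 14 8 7 3) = [16, 1, 17, 2, 4, 0, 6, 3, 7, 9, 13, 11, 14, 12, 8, 15, 5, 10]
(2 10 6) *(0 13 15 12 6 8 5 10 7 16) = [13, 1, 7, 3, 4, 10, 2, 16, 5, 9, 8, 11, 6, 15, 14, 12, 0] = (0 13 15 12 6 2 7 16)(5 10 8)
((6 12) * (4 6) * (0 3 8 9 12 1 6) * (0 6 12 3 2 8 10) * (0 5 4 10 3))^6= ((0 2 8 9)(1 12 10 5 4 6))^6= (12)(0 8)(2 9)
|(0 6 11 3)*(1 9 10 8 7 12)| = 12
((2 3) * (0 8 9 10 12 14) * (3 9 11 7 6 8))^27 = (0 14 12 10 9 2 3)(6 7 11 8)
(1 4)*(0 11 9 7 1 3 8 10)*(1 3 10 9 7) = [11, 4, 2, 8, 10, 5, 6, 3, 9, 1, 0, 7] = (0 11 7 3 8 9 1 4 10)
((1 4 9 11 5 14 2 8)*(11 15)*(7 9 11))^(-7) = (7 15 9)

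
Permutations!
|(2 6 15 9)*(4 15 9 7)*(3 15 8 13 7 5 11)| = 12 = |(2 6 9)(3 15 5 11)(4 8 13 7)|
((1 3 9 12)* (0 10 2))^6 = (1 9)(3 12)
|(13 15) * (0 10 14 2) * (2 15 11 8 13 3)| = 6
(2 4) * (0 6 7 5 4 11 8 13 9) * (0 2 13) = (0 6 7 5 4 13 9 2 11 8) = [6, 1, 11, 3, 13, 4, 7, 5, 0, 2, 10, 8, 12, 9]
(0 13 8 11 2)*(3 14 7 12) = [13, 1, 0, 14, 4, 5, 6, 12, 11, 9, 10, 2, 3, 8, 7] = (0 13 8 11 2)(3 14 7 12)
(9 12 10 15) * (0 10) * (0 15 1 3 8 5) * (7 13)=[10, 3, 2, 8, 4, 0, 6, 13, 5, 12, 1, 11, 15, 7, 14, 9]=(0 10 1 3 8 5)(7 13)(9 12 15)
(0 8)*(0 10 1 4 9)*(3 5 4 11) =(0 8 10 1 11 3 5 4 9) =[8, 11, 2, 5, 9, 4, 6, 7, 10, 0, 1, 3]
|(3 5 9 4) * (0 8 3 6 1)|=|(0 8 3 5 9 4 6 1)|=8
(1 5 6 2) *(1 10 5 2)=(1 2 10 5 6)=[0, 2, 10, 3, 4, 6, 1, 7, 8, 9, 5]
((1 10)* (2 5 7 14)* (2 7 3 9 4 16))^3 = (1 10)(2 9)(3 16)(4 5)(7 14)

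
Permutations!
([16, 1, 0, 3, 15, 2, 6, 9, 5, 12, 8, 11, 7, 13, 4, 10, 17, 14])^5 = [15, 1, 4, 3, 2, 14, 6, 12, 17, 7, 16, 11, 9, 13, 5, 0, 10, 8]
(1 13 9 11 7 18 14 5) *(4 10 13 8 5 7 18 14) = (1 8 5)(4 10 13 9 11 18)(7 14) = [0, 8, 2, 3, 10, 1, 6, 14, 5, 11, 13, 18, 12, 9, 7, 15, 16, 17, 4]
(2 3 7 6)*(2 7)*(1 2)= (1 2 3)(6 7)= [0, 2, 3, 1, 4, 5, 7, 6]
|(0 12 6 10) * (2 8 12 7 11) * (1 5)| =|(0 7 11 2 8 12 6 10)(1 5)| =8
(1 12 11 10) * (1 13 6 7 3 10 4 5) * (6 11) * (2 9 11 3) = [0, 12, 9, 10, 5, 1, 7, 2, 8, 11, 13, 4, 6, 3] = (1 12 6 7 2 9 11 4 5)(3 10 13)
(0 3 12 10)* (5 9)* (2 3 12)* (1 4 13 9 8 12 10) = [10, 4, 3, 2, 13, 8, 6, 7, 12, 5, 0, 11, 1, 9] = (0 10)(1 4 13 9 5 8 12)(2 3)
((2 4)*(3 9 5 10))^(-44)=(10)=((2 4)(3 9 5 10))^(-44)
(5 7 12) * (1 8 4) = [0, 8, 2, 3, 1, 7, 6, 12, 4, 9, 10, 11, 5] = (1 8 4)(5 7 12)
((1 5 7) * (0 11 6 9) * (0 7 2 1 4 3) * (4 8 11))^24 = (6 11 8 7 9)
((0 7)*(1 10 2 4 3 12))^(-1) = (0 7)(1 12 3 4 2 10)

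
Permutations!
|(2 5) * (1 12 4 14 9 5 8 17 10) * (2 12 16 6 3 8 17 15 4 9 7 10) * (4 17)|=12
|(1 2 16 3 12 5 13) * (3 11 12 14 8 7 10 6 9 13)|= |(1 2 16 11 12 5 3 14 8 7 10 6 9 13)|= 14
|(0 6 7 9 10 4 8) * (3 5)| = |(0 6 7 9 10 4 8)(3 5)| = 14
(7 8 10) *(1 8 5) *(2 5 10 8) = (1 2 5)(7 10) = [0, 2, 5, 3, 4, 1, 6, 10, 8, 9, 7]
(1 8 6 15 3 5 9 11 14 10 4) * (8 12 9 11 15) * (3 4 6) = (1 12 9 15 4)(3 5 11 14 10 6 8) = [0, 12, 2, 5, 1, 11, 8, 7, 3, 15, 6, 14, 9, 13, 10, 4]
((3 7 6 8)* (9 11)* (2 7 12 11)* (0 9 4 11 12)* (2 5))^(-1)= (12)(0 3 8 6 7 2 5 9)(4 11)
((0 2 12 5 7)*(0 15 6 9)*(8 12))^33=(0 15 12)(2 6 5)(7 8 9)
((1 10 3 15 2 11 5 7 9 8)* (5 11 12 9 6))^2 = (1 3 2 9)(5 6 7)(8 10 15 12)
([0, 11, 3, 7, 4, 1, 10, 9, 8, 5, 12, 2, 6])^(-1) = (1 5 9 7 3 2 11)(6 12 10)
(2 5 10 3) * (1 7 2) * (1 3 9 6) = (1 7 2 5 10 9 6) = [0, 7, 5, 3, 4, 10, 1, 2, 8, 6, 9]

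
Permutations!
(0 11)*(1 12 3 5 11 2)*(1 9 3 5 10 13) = [2, 12, 9, 10, 4, 11, 6, 7, 8, 3, 13, 0, 5, 1] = (0 2 9 3 10 13 1 12 5 11)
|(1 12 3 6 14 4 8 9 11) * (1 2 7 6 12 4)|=|(1 4 8 9 11 2 7 6 14)(3 12)|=18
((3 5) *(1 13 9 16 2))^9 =((1 13 9 16 2)(3 5))^9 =(1 2 16 9 13)(3 5)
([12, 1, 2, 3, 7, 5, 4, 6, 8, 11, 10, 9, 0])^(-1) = (0 12)(4 6 7)(9 11)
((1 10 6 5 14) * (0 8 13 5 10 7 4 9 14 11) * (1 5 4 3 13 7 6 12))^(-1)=(0 11 5 14 9 4 13 3 7 8)(1 12 10 6)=((0 8 7 3 13 4 9 14 5 11)(1 6 10 12))^(-1)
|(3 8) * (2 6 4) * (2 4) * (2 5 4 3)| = 6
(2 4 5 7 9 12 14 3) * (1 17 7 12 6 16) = (1 17 7 9 6 16)(2 4 5 12 14 3) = [0, 17, 4, 2, 5, 12, 16, 9, 8, 6, 10, 11, 14, 13, 3, 15, 1, 7]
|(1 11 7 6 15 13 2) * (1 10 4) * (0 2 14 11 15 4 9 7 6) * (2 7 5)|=28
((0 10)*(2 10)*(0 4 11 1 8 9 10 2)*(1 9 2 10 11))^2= (11)(1 2 4 8 10)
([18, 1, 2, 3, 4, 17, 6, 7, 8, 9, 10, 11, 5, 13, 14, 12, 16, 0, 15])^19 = [18, 1, 2, 3, 4, 17, 6, 7, 8, 9, 10, 11, 5, 13, 14, 12, 16, 0, 15]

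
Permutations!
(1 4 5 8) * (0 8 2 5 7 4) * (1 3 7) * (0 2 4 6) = (0 8 3 7 6)(1 2 5 4) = [8, 2, 5, 7, 1, 4, 0, 6, 3]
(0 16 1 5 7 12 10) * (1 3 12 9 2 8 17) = [16, 5, 8, 12, 4, 7, 6, 9, 17, 2, 0, 11, 10, 13, 14, 15, 3, 1] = (0 16 3 12 10)(1 5 7 9 2 8 17)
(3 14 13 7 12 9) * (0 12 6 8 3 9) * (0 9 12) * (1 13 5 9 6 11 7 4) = (1 13 4)(3 14 5 9 12 6 8)(7 11) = [0, 13, 2, 14, 1, 9, 8, 11, 3, 12, 10, 7, 6, 4, 5]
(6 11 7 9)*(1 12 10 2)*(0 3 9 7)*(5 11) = [3, 12, 1, 9, 4, 11, 5, 7, 8, 6, 2, 0, 10] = (0 3 9 6 5 11)(1 12 10 2)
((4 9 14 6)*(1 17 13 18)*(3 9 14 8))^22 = ((1 17 13 18)(3 9 8)(4 14 6))^22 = (1 13)(3 9 8)(4 14 6)(17 18)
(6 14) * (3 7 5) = [0, 1, 2, 7, 4, 3, 14, 5, 8, 9, 10, 11, 12, 13, 6] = (3 7 5)(6 14)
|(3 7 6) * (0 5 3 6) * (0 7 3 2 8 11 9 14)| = 7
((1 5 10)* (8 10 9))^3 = ((1 5 9 8 10))^3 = (1 8 5 10 9)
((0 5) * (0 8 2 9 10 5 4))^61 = ((0 4)(2 9 10 5 8))^61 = (0 4)(2 9 10 5 8)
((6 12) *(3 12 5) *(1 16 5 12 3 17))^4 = ((1 16 5 17)(6 12))^4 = (17)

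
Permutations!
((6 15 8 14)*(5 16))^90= ((5 16)(6 15 8 14))^90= (16)(6 8)(14 15)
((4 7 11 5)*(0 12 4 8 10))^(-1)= (0 10 8 5 11 7 4 12)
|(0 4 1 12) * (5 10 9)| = 12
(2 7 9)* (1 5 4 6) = (1 5 4 6)(2 7 9) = [0, 5, 7, 3, 6, 4, 1, 9, 8, 2]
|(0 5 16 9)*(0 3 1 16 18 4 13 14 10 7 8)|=|(0 5 18 4 13 14 10 7 8)(1 16 9 3)|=36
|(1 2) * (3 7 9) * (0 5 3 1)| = |(0 5 3 7 9 1 2)| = 7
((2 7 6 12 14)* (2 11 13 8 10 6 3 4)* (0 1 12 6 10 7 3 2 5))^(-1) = ((0 1 12 14 11 13 8 7 2 3 4 5))^(-1) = (0 5 4 3 2 7 8 13 11 14 12 1)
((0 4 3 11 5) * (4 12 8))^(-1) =((0 12 8 4 3 11 5))^(-1) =(0 5 11 3 4 8 12)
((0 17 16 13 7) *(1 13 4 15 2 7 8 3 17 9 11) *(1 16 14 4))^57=((0 9 11 16 1 13 8 3 17 14 4 15 2 7))^57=(0 9 11 16 1 13 8 3 17 14 4 15 2 7)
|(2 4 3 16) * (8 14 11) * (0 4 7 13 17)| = 24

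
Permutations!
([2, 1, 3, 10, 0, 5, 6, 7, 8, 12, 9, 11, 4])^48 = [4, 1, 0, 2, 12, 5, 6, 7, 8, 10, 3, 11, 9]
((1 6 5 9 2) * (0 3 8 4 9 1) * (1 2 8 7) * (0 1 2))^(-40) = (0 7 1 5 3 2 6)(4 8 9)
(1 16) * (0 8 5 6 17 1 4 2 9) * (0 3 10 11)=(0 8 5 6 17 1 16 4 2 9 3 10 11)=[8, 16, 9, 10, 2, 6, 17, 7, 5, 3, 11, 0, 12, 13, 14, 15, 4, 1]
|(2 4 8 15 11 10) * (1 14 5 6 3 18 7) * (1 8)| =13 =|(1 14 5 6 3 18 7 8 15 11 10 2 4)|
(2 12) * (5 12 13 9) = (2 13 9 5 12) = [0, 1, 13, 3, 4, 12, 6, 7, 8, 5, 10, 11, 2, 9]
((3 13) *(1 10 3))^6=((1 10 3 13))^6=(1 3)(10 13)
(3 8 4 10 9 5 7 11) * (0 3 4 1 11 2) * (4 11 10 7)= (11)(0 3 8 1 10 9 5 4 7 2)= [3, 10, 0, 8, 7, 4, 6, 2, 1, 5, 9, 11]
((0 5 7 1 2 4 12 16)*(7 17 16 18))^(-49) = (0 16 17 5)(1 7 18 12 4 2)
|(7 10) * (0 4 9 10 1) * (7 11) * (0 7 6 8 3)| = 8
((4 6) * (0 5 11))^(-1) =((0 5 11)(4 6))^(-1) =(0 11 5)(4 6)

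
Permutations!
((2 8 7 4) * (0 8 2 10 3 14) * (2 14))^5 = (0 3 7 14 10 8 2 4)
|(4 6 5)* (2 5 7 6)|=6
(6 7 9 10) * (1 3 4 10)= (1 3 4 10 6 7 9)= [0, 3, 2, 4, 10, 5, 7, 9, 8, 1, 6]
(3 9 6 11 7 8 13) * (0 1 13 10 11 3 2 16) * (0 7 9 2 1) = (1 13)(2 16 7 8 10 11 9 6 3) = [0, 13, 16, 2, 4, 5, 3, 8, 10, 6, 11, 9, 12, 1, 14, 15, 7]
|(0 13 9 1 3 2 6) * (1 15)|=8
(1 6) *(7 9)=(1 6)(7 9)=[0, 6, 2, 3, 4, 5, 1, 9, 8, 7]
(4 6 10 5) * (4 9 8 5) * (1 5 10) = (1 5 9 8 10 4 6) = [0, 5, 2, 3, 6, 9, 1, 7, 10, 8, 4]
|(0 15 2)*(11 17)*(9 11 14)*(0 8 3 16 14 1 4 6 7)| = 14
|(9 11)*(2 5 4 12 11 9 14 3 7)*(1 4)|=|(1 4 12 11 14 3 7 2 5)|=9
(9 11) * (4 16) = [0, 1, 2, 3, 16, 5, 6, 7, 8, 11, 10, 9, 12, 13, 14, 15, 4] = (4 16)(9 11)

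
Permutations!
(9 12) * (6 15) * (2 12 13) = [0, 1, 12, 3, 4, 5, 15, 7, 8, 13, 10, 11, 9, 2, 14, 6] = (2 12 9 13)(6 15)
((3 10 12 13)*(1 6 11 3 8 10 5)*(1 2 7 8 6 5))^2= ((1 5 2 7 8 10 12 13 6 11 3))^2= (1 2 8 12 6 3 5 7 10 13 11)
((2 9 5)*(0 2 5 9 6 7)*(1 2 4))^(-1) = ((9)(0 4 1 2 6 7))^(-1) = (9)(0 7 6 2 1 4)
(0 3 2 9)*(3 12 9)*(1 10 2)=(0 12 9)(1 10 2 3)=[12, 10, 3, 1, 4, 5, 6, 7, 8, 0, 2, 11, 9]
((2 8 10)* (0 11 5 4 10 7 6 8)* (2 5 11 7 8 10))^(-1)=(11)(0 2 4 5 10 6 7)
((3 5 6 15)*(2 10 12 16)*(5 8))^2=((2 10 12 16)(3 8 5 6 15))^2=(2 12)(3 5 15 8 6)(10 16)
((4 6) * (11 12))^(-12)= ((4 6)(11 12))^(-12)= (12)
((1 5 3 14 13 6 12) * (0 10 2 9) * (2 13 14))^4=(14)(0 12 2 13 5)(1 9 6 3 10)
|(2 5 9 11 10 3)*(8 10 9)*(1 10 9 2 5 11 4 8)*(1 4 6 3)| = 6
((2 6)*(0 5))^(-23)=(0 5)(2 6)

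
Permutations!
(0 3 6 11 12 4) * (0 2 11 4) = [3, 1, 11, 6, 2, 5, 4, 7, 8, 9, 10, 12, 0] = (0 3 6 4 2 11 12)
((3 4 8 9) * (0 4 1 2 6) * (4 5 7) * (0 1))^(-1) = (0 3 9 8 4 7 5)(1 6 2)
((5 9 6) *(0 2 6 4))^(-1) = ((0 2 6 5 9 4))^(-1) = (0 4 9 5 6 2)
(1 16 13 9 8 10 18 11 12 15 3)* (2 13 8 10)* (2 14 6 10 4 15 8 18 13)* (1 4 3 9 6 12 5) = [0, 16, 2, 4, 15, 1, 10, 7, 14, 3, 13, 5, 8, 6, 12, 9, 18, 17, 11] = (1 16 18 11 5)(3 4 15 9)(6 10 13)(8 14 12)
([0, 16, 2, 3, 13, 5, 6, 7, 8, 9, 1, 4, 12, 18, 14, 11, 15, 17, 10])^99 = (1 11 18 16 4 10 15 13)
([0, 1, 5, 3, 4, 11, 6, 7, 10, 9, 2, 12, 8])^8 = [0, 1, 11, 3, 4, 12, 6, 7, 2, 9, 5, 8, 10]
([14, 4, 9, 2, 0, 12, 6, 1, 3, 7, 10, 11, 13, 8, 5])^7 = (0 2 5 7 13 4 3 14 9 12 1 8)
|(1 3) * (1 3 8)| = 2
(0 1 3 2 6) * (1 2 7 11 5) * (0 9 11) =(0 2 6 9 11 5 1 3 7) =[2, 3, 6, 7, 4, 1, 9, 0, 8, 11, 10, 5]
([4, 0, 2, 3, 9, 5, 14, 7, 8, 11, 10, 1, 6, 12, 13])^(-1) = (0 1 11 9 4)(6 12 13 14)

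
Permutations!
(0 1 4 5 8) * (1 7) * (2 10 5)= (0 7 1 4 2 10 5 8)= [7, 4, 10, 3, 2, 8, 6, 1, 0, 9, 5]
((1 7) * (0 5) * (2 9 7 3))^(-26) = (1 7 9 2 3)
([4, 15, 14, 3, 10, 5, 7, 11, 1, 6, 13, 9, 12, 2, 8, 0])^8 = [15, 8, 13, 3, 0, 5, 6, 7, 14, 9, 4, 11, 12, 10, 2, 1]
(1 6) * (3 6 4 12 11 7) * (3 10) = (1 4 12 11 7 10 3 6) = [0, 4, 2, 6, 12, 5, 1, 10, 8, 9, 3, 7, 11]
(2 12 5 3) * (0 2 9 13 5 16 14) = (0 2 12 16 14)(3 9 13 5) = [2, 1, 12, 9, 4, 3, 6, 7, 8, 13, 10, 11, 16, 5, 0, 15, 14]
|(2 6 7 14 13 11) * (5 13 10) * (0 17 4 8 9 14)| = |(0 17 4 8 9 14 10 5 13 11 2 6 7)| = 13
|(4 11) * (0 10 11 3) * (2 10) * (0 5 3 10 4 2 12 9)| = |(0 12 9)(2 4 10 11)(3 5)| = 12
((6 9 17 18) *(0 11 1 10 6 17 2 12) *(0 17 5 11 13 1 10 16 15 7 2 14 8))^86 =((0 13 1 16 15 7 2 12 17 18 5 11 10 6 9 14 8))^86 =(0 13 1 16 15 7 2 12 17 18 5 11 10 6 9 14 8)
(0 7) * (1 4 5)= [7, 4, 2, 3, 5, 1, 6, 0]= (0 7)(1 4 5)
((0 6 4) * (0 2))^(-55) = ((0 6 4 2))^(-55) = (0 6 4 2)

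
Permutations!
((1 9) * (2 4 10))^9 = ((1 9)(2 4 10))^9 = (10)(1 9)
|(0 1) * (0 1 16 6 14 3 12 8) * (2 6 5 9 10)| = |(0 16 5 9 10 2 6 14 3 12 8)| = 11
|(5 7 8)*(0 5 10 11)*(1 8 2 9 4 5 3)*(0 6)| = 35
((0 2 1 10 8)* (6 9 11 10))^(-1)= ((0 2 1 6 9 11 10 8))^(-1)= (0 8 10 11 9 6 1 2)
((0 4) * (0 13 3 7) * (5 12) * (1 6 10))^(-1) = (0 7 3 13 4)(1 10 6)(5 12)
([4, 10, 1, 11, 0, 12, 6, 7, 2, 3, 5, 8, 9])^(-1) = (0 4)(1 2 8 11 3 9 12 5 10)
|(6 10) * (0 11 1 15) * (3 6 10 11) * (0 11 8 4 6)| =|(0 3)(1 15 11)(4 6 8)| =6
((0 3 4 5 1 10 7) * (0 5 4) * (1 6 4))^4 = ((0 3)(1 10 7 5 6 4))^4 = (1 6 7)(4 5 10)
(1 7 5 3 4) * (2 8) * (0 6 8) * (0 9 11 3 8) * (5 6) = (0 5 8 2 9 11 3 4 1 7 6) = [5, 7, 9, 4, 1, 8, 0, 6, 2, 11, 10, 3]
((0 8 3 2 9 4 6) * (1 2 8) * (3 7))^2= (0 2 4)(1 9 6)(3 7 8)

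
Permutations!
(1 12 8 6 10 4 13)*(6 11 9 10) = (1 12 8 11 9 10 4 13) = [0, 12, 2, 3, 13, 5, 6, 7, 11, 10, 4, 9, 8, 1]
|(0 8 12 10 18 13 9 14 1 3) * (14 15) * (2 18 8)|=9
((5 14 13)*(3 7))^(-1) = ((3 7)(5 14 13))^(-1) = (3 7)(5 13 14)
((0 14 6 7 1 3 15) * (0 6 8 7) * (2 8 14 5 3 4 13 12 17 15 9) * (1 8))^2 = (0 3 2 4 12 15)(1 13 17 6 5 9)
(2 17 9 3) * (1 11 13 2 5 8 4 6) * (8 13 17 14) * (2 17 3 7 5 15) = (1 11 3 15 2 14 8 4 6)(5 13 17 9 7) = [0, 11, 14, 15, 6, 13, 1, 5, 4, 7, 10, 3, 12, 17, 8, 2, 16, 9]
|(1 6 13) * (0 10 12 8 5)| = |(0 10 12 8 5)(1 6 13)| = 15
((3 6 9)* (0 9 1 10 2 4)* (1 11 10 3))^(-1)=(0 4 2 10 11 6 3 1 9)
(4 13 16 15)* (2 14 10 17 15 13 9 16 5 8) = (2 14 10 17 15 4 9 16 13 5 8) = [0, 1, 14, 3, 9, 8, 6, 7, 2, 16, 17, 11, 12, 5, 10, 4, 13, 15]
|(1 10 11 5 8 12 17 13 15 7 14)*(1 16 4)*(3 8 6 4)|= |(1 10 11 5 6 4)(3 8 12 17 13 15 7 14 16)|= 18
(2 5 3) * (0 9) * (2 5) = (0 9)(3 5) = [9, 1, 2, 5, 4, 3, 6, 7, 8, 0]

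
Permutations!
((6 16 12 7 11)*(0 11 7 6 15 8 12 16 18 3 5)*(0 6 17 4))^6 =(0 4 17 12 8 15 11)(3 6)(5 18)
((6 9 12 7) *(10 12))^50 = (12) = ((6 9 10 12 7))^50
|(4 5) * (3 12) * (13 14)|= |(3 12)(4 5)(13 14)|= 2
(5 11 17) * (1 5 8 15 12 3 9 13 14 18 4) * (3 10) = [0, 5, 2, 9, 1, 11, 6, 7, 15, 13, 3, 17, 10, 14, 18, 12, 16, 8, 4] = (1 5 11 17 8 15 12 10 3 9 13 14 18 4)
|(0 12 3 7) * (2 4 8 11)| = |(0 12 3 7)(2 4 8 11)| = 4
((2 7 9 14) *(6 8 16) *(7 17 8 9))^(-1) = (2 14 9 6 16 8 17)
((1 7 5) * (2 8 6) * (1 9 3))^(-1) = (1 3 9 5 7)(2 6 8)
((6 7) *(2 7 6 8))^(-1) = (2 8 7)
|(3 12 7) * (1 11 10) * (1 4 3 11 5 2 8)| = 12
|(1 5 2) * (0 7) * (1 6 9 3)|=6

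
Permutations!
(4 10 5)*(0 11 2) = (0 11 2)(4 10 5) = [11, 1, 0, 3, 10, 4, 6, 7, 8, 9, 5, 2]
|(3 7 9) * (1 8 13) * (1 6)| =12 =|(1 8 13 6)(3 7 9)|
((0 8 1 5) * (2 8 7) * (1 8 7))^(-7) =(8)(0 5 1)(2 7)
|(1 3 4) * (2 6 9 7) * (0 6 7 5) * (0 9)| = 6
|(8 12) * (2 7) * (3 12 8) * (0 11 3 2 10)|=|(0 11 3 12 2 7 10)|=7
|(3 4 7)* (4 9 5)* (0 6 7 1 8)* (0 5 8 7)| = 14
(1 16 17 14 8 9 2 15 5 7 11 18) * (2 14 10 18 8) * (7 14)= (1 16 17 10 18)(2 15 5 14)(7 11 8 9)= [0, 16, 15, 3, 4, 14, 6, 11, 9, 7, 18, 8, 12, 13, 2, 5, 17, 10, 1]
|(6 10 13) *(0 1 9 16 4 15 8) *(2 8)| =|(0 1 9 16 4 15 2 8)(6 10 13)| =24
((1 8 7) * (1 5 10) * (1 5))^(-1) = ((1 8 7)(5 10))^(-1) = (1 7 8)(5 10)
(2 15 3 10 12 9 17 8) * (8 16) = [0, 1, 15, 10, 4, 5, 6, 7, 2, 17, 12, 11, 9, 13, 14, 3, 8, 16] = (2 15 3 10 12 9 17 16 8)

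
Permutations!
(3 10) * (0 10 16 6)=(0 10 3 16 6)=[10, 1, 2, 16, 4, 5, 0, 7, 8, 9, 3, 11, 12, 13, 14, 15, 6]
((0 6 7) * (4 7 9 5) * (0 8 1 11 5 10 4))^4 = (0 4 11 9 8)(1 6 7 5 10)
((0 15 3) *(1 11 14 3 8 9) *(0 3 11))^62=(0 8 1 15 9)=((0 15 8 9 1)(11 14))^62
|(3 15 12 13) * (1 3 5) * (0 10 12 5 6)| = |(0 10 12 13 6)(1 3 15 5)| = 20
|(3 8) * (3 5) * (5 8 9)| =|(3 9 5)| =3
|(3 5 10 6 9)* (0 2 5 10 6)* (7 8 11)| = 21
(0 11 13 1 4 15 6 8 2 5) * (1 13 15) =[11, 4, 5, 3, 1, 0, 8, 7, 2, 9, 10, 15, 12, 13, 14, 6] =(0 11 15 6 8 2 5)(1 4)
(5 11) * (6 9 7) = [0, 1, 2, 3, 4, 11, 9, 6, 8, 7, 10, 5] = (5 11)(6 9 7)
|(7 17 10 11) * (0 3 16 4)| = |(0 3 16 4)(7 17 10 11)| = 4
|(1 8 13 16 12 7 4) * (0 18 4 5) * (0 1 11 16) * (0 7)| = 30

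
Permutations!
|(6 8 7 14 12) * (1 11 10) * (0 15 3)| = |(0 15 3)(1 11 10)(6 8 7 14 12)| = 15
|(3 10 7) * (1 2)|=|(1 2)(3 10 7)|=6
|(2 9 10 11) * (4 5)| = |(2 9 10 11)(4 5)| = 4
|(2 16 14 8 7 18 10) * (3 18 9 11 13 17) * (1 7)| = 13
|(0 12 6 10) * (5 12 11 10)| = 3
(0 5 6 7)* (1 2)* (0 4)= (0 5 6 7 4)(1 2)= [5, 2, 1, 3, 0, 6, 7, 4]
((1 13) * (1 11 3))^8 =((1 13 11 3))^8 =(13)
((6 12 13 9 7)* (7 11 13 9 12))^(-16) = (13)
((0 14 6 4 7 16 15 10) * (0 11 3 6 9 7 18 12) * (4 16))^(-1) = (0 12 18 4 7 9 14)(3 11 10 15 16 6)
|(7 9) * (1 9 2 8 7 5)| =|(1 9 5)(2 8 7)| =3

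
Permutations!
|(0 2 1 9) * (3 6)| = |(0 2 1 9)(3 6)| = 4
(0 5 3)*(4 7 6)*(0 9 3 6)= (0 5 6 4 7)(3 9)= [5, 1, 2, 9, 7, 6, 4, 0, 8, 3]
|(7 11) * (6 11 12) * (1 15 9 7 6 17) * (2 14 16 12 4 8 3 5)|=26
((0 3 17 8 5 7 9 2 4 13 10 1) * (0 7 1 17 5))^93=((0 3 5 1 7 9 2 4 13 10 17 8))^93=(0 10 2 1)(3 17 4 7)(5 8 13 9)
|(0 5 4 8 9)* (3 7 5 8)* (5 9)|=7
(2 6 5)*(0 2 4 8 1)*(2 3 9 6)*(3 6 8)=(0 6 5 4 3 9 8 1)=[6, 0, 2, 9, 3, 4, 5, 7, 1, 8]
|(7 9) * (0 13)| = 2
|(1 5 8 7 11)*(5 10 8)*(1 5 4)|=7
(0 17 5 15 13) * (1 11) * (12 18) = (0 17 5 15 13)(1 11)(12 18) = [17, 11, 2, 3, 4, 15, 6, 7, 8, 9, 10, 1, 18, 0, 14, 13, 16, 5, 12]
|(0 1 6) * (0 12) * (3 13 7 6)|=|(0 1 3 13 7 6 12)|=7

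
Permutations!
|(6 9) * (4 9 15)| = |(4 9 6 15)| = 4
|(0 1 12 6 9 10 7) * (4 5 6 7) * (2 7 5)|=10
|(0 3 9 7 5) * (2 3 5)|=|(0 5)(2 3 9 7)|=4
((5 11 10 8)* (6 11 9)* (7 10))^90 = ((5 9 6 11 7 10 8))^90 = (5 8 10 7 11 6 9)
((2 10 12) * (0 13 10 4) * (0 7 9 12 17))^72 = (17)(2 7 12 4 9)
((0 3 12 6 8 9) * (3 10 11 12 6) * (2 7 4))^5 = ((0 10 11 12 3 6 8 9)(2 7 4))^5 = (0 6 11 9 3 10 8 12)(2 4 7)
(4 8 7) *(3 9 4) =[0, 1, 2, 9, 8, 5, 6, 3, 7, 4] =(3 9 4 8 7)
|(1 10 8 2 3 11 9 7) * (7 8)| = 15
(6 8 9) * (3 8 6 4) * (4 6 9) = (3 8 4)(6 9) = [0, 1, 2, 8, 3, 5, 9, 7, 4, 6]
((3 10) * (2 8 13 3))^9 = ((2 8 13 3 10))^9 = (2 10 3 13 8)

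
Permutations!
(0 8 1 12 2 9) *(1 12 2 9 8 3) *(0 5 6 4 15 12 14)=(0 3 1 2 8 14)(4 15 12 9 5 6)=[3, 2, 8, 1, 15, 6, 4, 7, 14, 5, 10, 11, 9, 13, 0, 12]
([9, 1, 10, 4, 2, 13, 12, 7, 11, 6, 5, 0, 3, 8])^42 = (0 2)(3 8)(4 11)(5 6)(9 10)(12 13)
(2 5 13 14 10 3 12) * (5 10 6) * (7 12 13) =(2 10 3 13 14 6 5 7 12) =[0, 1, 10, 13, 4, 7, 5, 12, 8, 9, 3, 11, 2, 14, 6]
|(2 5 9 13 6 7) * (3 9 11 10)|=9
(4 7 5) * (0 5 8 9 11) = (0 5 4 7 8 9 11) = [5, 1, 2, 3, 7, 4, 6, 8, 9, 11, 10, 0]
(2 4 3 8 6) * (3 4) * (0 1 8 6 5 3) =(0 1 8 5 3 6 2) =[1, 8, 0, 6, 4, 3, 2, 7, 5]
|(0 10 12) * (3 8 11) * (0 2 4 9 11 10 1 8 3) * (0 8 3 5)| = 28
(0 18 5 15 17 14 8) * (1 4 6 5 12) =(0 18 12 1 4 6 5 15 17 14 8) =[18, 4, 2, 3, 6, 15, 5, 7, 0, 9, 10, 11, 1, 13, 8, 17, 16, 14, 12]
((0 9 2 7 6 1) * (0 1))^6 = ((0 9 2 7 6))^6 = (0 9 2 7 6)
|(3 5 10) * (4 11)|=6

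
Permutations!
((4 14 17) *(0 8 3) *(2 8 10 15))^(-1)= (0 3 8 2 15 10)(4 17 14)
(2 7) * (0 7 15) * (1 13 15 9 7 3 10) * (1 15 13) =(0 3 10 15)(2 9 7) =[3, 1, 9, 10, 4, 5, 6, 2, 8, 7, 15, 11, 12, 13, 14, 0]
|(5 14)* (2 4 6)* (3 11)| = |(2 4 6)(3 11)(5 14)| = 6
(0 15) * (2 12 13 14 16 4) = (0 15)(2 12 13 14 16 4) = [15, 1, 12, 3, 2, 5, 6, 7, 8, 9, 10, 11, 13, 14, 16, 0, 4]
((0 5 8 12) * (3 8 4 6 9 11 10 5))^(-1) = ((0 3 8 12)(4 6 9 11 10 5))^(-1) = (0 12 8 3)(4 5 10 11 9 6)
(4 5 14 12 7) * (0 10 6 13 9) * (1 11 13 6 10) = (0 1 11 13 9)(4 5 14 12 7) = [1, 11, 2, 3, 5, 14, 6, 4, 8, 0, 10, 13, 7, 9, 12]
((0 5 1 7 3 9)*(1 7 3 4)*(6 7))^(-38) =(0 6 4 3)(1 9 5 7)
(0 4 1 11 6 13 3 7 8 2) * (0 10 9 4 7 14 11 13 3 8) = (0 7)(1 13 8 2 10 9 4)(3 14 11 6) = [7, 13, 10, 14, 1, 5, 3, 0, 2, 4, 9, 6, 12, 8, 11]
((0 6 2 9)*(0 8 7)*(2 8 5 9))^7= ((0 6 8 7)(5 9))^7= (0 7 8 6)(5 9)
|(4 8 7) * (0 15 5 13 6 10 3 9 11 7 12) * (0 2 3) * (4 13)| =|(0 15 5 4 8 12 2 3 9 11 7 13 6 10)| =14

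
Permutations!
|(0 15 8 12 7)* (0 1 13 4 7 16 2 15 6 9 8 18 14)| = 20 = |(0 6 9 8 12 16 2 15 18 14)(1 13 4 7)|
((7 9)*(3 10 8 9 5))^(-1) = (3 5 7 9 8 10)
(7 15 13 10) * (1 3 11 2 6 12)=(1 3 11 2 6 12)(7 15 13 10)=[0, 3, 6, 11, 4, 5, 12, 15, 8, 9, 7, 2, 1, 10, 14, 13]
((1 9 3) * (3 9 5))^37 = ((9)(1 5 3))^37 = (9)(1 5 3)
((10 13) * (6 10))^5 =(6 13 10)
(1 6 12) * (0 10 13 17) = (0 10 13 17)(1 6 12) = [10, 6, 2, 3, 4, 5, 12, 7, 8, 9, 13, 11, 1, 17, 14, 15, 16, 0]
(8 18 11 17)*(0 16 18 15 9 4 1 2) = [16, 2, 0, 3, 1, 5, 6, 7, 15, 4, 10, 17, 12, 13, 14, 9, 18, 8, 11] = (0 16 18 11 17 8 15 9 4 1 2)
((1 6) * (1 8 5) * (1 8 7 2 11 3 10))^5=(1 3 2 6 10 11 7)(5 8)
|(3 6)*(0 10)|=2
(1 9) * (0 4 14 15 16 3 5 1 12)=(0 4 14 15 16 3 5 1 9 12)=[4, 9, 2, 5, 14, 1, 6, 7, 8, 12, 10, 11, 0, 13, 15, 16, 3]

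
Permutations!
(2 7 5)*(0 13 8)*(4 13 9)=(0 9 4 13 8)(2 7 5)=[9, 1, 7, 3, 13, 2, 6, 5, 0, 4, 10, 11, 12, 8]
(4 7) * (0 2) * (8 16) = (0 2)(4 7)(8 16) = [2, 1, 0, 3, 7, 5, 6, 4, 16, 9, 10, 11, 12, 13, 14, 15, 8]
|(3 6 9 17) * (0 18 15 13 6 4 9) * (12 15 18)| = |(18)(0 12 15 13 6)(3 4 9 17)| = 20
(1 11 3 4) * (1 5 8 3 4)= (1 11 4 5 8 3)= [0, 11, 2, 1, 5, 8, 6, 7, 3, 9, 10, 4]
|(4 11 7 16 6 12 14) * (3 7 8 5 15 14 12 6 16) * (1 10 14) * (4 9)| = 18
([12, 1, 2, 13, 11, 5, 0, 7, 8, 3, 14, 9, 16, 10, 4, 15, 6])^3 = [6, 1, 2, 14, 3, 5, 16, 7, 8, 10, 11, 13, 0, 4, 9, 15, 12]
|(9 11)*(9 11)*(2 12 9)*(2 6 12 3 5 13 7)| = 15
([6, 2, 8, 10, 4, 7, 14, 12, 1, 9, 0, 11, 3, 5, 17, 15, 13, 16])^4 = (0 16 12 6 13 3 14 5 10 17 7)(1 2 8)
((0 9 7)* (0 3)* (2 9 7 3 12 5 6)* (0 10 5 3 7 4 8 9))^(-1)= (0 2 6 5 10 3 12 7 9 8 4)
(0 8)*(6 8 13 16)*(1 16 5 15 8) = (0 13 5 15 8)(1 16 6) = [13, 16, 2, 3, 4, 15, 1, 7, 0, 9, 10, 11, 12, 5, 14, 8, 6]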